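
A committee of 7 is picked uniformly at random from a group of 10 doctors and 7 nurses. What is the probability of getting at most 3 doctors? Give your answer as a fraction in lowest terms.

652/2431

Total selections: C(17,7) = 19448.
Favorable selections (at most 3 doctors): C(10,0)·C(7,7) + C(10,1)·C(7,6) + C(10,2)·C(7,5) + C(10,3)·C(7,4) = 1 + 70 + 945 + 4200 = 5216.
Probability = 5216/19448 = 652/2431.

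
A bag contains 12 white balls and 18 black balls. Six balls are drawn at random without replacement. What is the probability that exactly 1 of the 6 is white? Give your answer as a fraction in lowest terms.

1632/9425

Total number of selections: C(30,6) = 593775.
Selections with exactly 1 white: choose 1 of the 12 white and 5 of the 18 black, C(12,1)·C(18,5) = 12·8568 = 102816.
Probability = 102816/593775 = 1632/9425.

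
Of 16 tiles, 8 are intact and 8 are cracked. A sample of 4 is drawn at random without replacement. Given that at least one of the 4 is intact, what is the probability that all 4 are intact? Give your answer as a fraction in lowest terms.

Work in counts. Selections with at least one intact: C(16,4) − C(8,4) = 1820 − 70 = 1750.
Of those, selections where all 4 are intact: C(8,4) = 70.
Conditional probability = 70/1750 = 1/25.

1/25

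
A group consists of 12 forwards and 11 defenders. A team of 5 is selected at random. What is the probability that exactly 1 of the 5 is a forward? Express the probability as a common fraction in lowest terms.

The sample space is all 5-subsets of the 23: C(23,5) = 33649.
Selections with exactly 1 forward: choose 1 of the 12 forwards and 4 of the 11 defenders, C(12,1)·C(11,4) = 12·330 = 3960.
Probability = 3960/33649 = 360/3059.

360/3059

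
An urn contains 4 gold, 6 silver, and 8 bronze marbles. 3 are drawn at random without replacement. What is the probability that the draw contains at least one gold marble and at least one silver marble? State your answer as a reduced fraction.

6/17

There are C(18,3) = 816 possible draws.
By inclusion-exclusion on the complements, draws missing all gold or all silver: C(14,3) + C(12,3) − C(8,3) = 364 + 220 − 56 = 528.
So draws with at least one of each: 816 − 528 = 288, probability 288/816 = 6/17.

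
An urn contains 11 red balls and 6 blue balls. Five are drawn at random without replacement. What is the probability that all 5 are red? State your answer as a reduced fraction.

33/442

There are C(17,5) = 6188 possible selections.
Selections with all red: C(11,5) = 462.
Probability = 462/6188 = 33/442.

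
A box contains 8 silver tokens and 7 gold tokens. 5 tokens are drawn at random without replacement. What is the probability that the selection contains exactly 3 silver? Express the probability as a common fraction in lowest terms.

56/143

There are C(15,5) = 3003 ways to choose 5 from 15.
Selections with exactly 3 silver: choose 3 of the 8 silver and 2 of the 7 gold, C(8,3)·C(7,2) = 56·21 = 1176.
Probability = 1176/3003 = 56/143.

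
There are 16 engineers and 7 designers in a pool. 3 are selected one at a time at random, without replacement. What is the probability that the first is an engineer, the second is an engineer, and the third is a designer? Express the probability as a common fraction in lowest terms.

40/253

Multiply the conditional probabilities at each draw: 16/23 · 15/22 · 7/21 = 1680/10626 = 40/253.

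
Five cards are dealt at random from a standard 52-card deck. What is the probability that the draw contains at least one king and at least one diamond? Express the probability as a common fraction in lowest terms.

There are C(52,5) = 2598960 possible draws.
By inclusion-exclusion on the complements, draws missing all kings or all diamonds: C(48,5) + C(39,5) − C(36,5) = 1712304 + 575757 − 376992 = 1911069.
So draws with at least one of each: 2598960 − 1911069 = 687891, probability 687891/2598960 = 229297/866320.

229297/866320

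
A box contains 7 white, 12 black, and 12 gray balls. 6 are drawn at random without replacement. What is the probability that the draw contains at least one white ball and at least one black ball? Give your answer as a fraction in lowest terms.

There are C(31,6) = 736281 possible draws.
By inclusion-exclusion on the complements, draws missing all white or all black: C(24,6) + C(19,6) − C(12,6) = 134596 + 27132 − 924 = 160804.
So draws with at least one of each: 736281 − 160804 = 575477, probability 575477/736281 = 82211/105183.

82211/105183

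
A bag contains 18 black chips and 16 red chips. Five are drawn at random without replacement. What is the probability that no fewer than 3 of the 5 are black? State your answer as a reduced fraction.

Total selections: C(34,5) = 278256.
Favorable selections (no fewer than 3 black): C(18,3)·C(16,2) + C(18,4)·C(16,1) + C(18,5)·C(16,0) = 97920 + 48960 + 8568 = 155448.
Probability = 155448/278256 = 381/682.

381/682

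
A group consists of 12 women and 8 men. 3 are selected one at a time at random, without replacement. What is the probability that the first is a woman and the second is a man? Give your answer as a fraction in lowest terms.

24/95

Multiply the conditional probabilities at each draw: 12/20 · 8/19 = 96/380 = 24/95.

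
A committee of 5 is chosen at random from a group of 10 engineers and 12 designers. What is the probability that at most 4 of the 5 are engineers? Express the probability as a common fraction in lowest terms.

207/209

There are C(22,5) = 26334 ways to choose the 5.
The complement is exactly 5 engineers: C(10,5)·C(12,0) = 252.
Probability = 1 − 252/26334 = 26082/26334 = 207/209.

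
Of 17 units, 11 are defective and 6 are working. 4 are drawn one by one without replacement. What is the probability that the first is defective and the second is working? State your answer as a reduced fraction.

Multiply the conditional probabilities at each draw: 11/17 · 6/16 = 66/272 = 33/136.

33/136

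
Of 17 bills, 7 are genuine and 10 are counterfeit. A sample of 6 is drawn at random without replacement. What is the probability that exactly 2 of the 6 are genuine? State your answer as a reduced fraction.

315/884

The sample space is all 6-subsets of the 17: C(17,6) = 12376.
Selections with exactly 2 genuine: choose 2 of the 7 genuine and 4 of the 10 counterfeit, C(7,2)·C(10,4) = 21·210 = 4410.
Probability = 4410/12376 = 315/884.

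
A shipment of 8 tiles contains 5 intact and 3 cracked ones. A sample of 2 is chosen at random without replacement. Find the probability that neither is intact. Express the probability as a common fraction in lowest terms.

3/28

There are C(8,2) = 28 possible selections.
Selections with no intact (all cracked): C(3,2) = 3.
Probability = 3/28.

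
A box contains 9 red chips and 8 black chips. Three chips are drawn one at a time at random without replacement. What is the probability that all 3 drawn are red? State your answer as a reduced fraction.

21/170

Multiply the conditional probabilities at each draw: 9/17 · 8/16 · 7/15 = 504/4080 = 21/170.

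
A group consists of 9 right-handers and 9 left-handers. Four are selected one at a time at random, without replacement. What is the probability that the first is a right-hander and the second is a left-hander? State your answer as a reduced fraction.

9/34

Multiply the conditional probabilities at each draw: 9/18 · 9/17 = 81/306 = 9/34.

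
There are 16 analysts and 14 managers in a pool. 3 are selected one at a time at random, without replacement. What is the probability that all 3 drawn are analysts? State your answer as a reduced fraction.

4/29

Multiply the conditional probabilities at each draw: 16/30 · 15/29 · 14/28 = 3360/24360 = 4/29.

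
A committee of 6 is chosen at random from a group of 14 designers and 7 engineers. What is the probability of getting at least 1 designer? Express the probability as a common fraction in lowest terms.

7751/7752

There are C(21,6) = 54264 ways to choose the 6.
Favorable selections (at least 1 designer): C(14,1)·C(7,5) + C(14,2)·C(7,4) + C(14,3)·C(7,3) + C(14,4)·C(7,2) + C(14,5)·C(7,1) + C(14,6)·C(7,0) = 294 + 3185 + 12740 + 21021 + 14014 + 3003 = 54257.
Probability = 54257/54264 = 7751/7752.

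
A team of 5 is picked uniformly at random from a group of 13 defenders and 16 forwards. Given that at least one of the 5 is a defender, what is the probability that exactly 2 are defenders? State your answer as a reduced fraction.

160/419

Work in counts. Selections with at least one defender: C(29,5) − C(16,5) = 118755 − 4368 = 114387.
Of those, selections where exactly 2 are defenders: C(13,2)·C(16,3) = 78·560 = 43680.
Conditional probability = 43680/114387 = 160/419.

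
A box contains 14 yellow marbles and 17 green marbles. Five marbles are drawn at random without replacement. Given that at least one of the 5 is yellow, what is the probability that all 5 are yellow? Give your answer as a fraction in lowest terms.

Work in counts. Selections with at least one yellow: C(31,5) − C(17,5) = 169911 − 6188 = 163723.
Of those, selections where all 5 are yellow: C(14,5) = 2002.
Conditional probability = 2002/163723 = 286/23389.

286/23389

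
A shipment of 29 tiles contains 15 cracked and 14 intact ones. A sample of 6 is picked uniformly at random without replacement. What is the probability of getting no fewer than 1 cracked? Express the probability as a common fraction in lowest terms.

Total selections: C(29,6) = 475020.
The complement is all 6 are intact: C(14,6) = 3003.
Probability = 1 − 3003/475020 = 472017/475020 = 1729/1740.

1729/1740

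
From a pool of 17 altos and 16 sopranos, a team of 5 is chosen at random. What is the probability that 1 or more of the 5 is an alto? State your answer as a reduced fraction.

9707/9889

Total selections: C(33,5) = 237336.
The complement is all 5 are sopranos: C(16,5) = 4368.
Probability = 1 − 4368/237336 = 232968/237336 = 9707/9889.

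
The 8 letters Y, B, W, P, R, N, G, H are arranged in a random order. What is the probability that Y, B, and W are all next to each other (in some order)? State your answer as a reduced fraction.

3/28

There are 8! = 40320 arrangements.
Treat the three as one block: 6! placements × 3! orders within the block = 720·6 = 4320.
Probability = 4320/40320 = 3/28.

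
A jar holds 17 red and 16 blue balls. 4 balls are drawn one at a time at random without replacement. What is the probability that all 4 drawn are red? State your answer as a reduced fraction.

Multiply the conditional probabilities at each draw: 17/33 · 16/32 · 15/31 · 14/30 = 57120/982080 = 119/2046.

119/2046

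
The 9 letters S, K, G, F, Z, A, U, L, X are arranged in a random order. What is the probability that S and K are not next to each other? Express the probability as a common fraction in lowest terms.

There are 9! = 362880 arrangements.
Arrangements with S and K adjacent: 2·8! = 80640.
So not adjacent: 362880 − 80640 = 282240, probability 282240/362880 = 7/9.

7/9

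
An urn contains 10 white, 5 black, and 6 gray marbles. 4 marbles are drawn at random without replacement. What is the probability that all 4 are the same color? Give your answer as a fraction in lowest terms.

46/1197

There are C(21,4) = 5985 ways to draw 4 marbles.
All same color: C(10,4) + C(5,4) + C(6,4) = 210 + 5 + 15 = 230.
Probability = 230/5985 = 46/1197.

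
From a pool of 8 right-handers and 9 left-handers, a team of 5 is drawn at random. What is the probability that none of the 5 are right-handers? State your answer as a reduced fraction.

9/442

There are C(17,5) = 6188 possible selections.
Selections with no right-handers (all left-handers): C(9,5) = 126.
Probability = 126/6188 = 9/442.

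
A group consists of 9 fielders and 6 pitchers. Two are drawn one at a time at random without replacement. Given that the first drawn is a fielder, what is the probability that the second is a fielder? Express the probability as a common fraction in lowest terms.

After removing one fielder, 14 remain: 8 fielders and 6 pitchers.
So the probability the next is a fielder is 8/14 = 4/7.

4/7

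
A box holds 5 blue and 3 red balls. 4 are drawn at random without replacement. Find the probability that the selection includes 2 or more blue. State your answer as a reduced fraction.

Total selections: C(8,4) = 70.
The complement is exactly 1 blue: C(5,1)·C(3,3) = 5.
Probability = 1 − 5/70 = 65/70 = 13/14.

13/14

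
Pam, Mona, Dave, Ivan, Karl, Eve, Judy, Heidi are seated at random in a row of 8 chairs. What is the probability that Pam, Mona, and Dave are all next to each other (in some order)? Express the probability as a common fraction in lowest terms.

There are 8! = 40320 arrangements.
Treat the three as one block: 6! placements × 3! orders within the block = 720·6 = 4320.
Probability = 4320/40320 = 3/28.

3/28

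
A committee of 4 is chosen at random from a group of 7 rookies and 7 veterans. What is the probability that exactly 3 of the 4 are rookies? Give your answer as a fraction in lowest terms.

Total number of selections: C(14,4) = 1001.
Selections with exactly 3 rookies: choose 3 of the 7 rookies and 1 of the 7 veterans, C(7,3)·C(7,1) = 35·7 = 245.
Probability = 245/1001 = 35/143.

35/143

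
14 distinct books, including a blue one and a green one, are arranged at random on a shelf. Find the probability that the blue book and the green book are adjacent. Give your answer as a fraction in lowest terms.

1/7

There are 14! = 87178291200 arrangements.
Treat the blue book and the green book as a block: 13! arrangements of the blocks × 2 orders within the block = 2·6227020800 = 12454041600.
Probability = 12454041600/87178291200 = 1/7.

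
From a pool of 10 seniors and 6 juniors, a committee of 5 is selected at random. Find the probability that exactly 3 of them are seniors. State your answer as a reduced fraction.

The sample space is all 5-subsets of the 16: C(16,5) = 4368.
Selections with exactly 3 seniors: choose 3 of the 10 seniors and 2 of the 6 juniors, C(10,3)·C(6,2) = 120·15 = 1800.
Probability = 1800/4368 = 75/182.

75/182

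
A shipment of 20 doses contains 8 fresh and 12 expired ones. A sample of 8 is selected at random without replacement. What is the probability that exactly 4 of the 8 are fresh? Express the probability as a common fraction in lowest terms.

Total number of selections: C(20,8) = 125970.
Selections with exactly 4 fresh: choose 4 of the 8 fresh and 4 of the 12 expired, C(8,4)·C(12,4) = 70·495 = 34650.
Probability = 34650/125970 = 1155/4199.

1155/4199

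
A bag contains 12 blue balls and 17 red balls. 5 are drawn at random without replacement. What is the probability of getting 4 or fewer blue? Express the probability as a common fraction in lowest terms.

13107/13195

There are C(29,5) = 118755 ways to choose the 5.
The complement is exactly 5 blue: C(12,5)·C(17,0) = 792.
Probability = 1 − 792/118755 = 117963/118755 = 13107/13195.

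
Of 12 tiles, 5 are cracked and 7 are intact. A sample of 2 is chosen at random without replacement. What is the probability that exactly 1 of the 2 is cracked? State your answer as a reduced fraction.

35/66

Total number of selections: C(12,2) = 66.
Selections with exactly 1 cracked: choose 1 of the 5 cracked and 1 of the 7 intact, C(5,1)·C(7,1) = 5·7 = 35.
Probability = 35/66.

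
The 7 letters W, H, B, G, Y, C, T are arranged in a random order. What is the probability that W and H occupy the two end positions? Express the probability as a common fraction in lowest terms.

There are 7! = 5040 arrangements.
Place W and H at the ends in 2 ways, arrange the remaining 5 in 5! = 120 ways: 2·120 = 240.
Probability = 240/5040 = 1/21.

1/21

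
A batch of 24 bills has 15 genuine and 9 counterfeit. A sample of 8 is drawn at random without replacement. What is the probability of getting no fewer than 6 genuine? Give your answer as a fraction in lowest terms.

Total selections: C(24,8) = 735471.
Favorable selections (no fewer than 6 genuine): C(15,6)·C(9,2) + C(15,7)·C(9,1) + C(15,8)·C(9,0) = 180180 + 57915 + 6435 = 244530.
Probability = 244530/735471 = 130/391.

130/391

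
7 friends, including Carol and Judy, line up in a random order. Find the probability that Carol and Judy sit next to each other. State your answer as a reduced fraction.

2/7

There are 7! = 5040 arrangements.
Treat Carol and Judy as a block: 6! arrangements of the blocks × 2 orders within the block = 2·720 = 1440.
Probability = 1440/5040 = 2/7.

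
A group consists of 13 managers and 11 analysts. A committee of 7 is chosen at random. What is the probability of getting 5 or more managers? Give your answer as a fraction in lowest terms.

Total selections: C(24,7) = 346104.
Favorable selections (5 or more managers): C(13,5)·C(11,2) + C(13,6)·C(11,1) + C(13,7)·C(11,0) = 70785 + 18876 + 1716 = 91377.
Probability = 91377/346104 = 923/3496.

923/3496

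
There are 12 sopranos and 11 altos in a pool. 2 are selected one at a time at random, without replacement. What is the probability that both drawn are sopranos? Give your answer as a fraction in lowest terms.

Multiply the conditional probabilities at each draw: 12/23 · 11/22 = 132/506 = 6/23.

6/23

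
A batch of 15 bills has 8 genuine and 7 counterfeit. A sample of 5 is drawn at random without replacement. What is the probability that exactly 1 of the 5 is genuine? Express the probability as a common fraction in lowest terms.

40/429

The sample space is all 5-subsets of the 15: C(15,5) = 3003.
Selections with exactly 1 genuine: choose 1 of the 8 genuine and 4 of the 7 counterfeit, C(8,1)·C(7,4) = 8·35 = 280.
Probability = 280/3003 = 40/429.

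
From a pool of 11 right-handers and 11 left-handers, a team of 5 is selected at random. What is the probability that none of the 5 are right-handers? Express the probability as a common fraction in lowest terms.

1/57

There are C(22,5) = 26334 possible selections.
Selections with no right-handers (all left-handers): C(11,5) = 462.
Probability = 462/26334 = 1/57.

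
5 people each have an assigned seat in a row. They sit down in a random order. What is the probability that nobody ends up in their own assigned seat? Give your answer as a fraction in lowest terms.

There are 5! = 120 seatings.
By inclusion-exclusion, seatings with no fixed points: C(5,0)·5! − C(5,1)·4! + C(5,2)·3! − C(5,3)·2! + C(5,4)·1! − C(5,5)·0! = 44.
Probability = 44/120 = 11/30.

11/30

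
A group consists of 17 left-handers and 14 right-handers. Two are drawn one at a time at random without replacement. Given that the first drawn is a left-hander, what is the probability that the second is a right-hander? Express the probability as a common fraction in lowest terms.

7/15

After removing one left-hander, 30 remain: 16 left-handers and 14 right-handers.
So the probability the next is a right-hander is 14/30 = 7/15.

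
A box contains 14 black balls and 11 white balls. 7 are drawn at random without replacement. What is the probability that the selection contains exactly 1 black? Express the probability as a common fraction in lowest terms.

147/10925

There are C(25,7) = 480700 ways to choose 7 from 25.
Selections with exactly 1 black: choose 1 of the 14 black and 6 of the 11 white, C(14,1)·C(11,6) = 14·462 = 6468.
Probability = 6468/480700 = 147/10925.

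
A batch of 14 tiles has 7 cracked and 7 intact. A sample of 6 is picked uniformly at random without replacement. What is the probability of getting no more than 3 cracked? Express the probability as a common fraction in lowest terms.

302/429

Total selections: C(14,6) = 3003.
Favorable selections (no more than 3 cracked): C(7,0)·C(7,6) + C(7,1)·C(7,5) + C(7,2)·C(7,4) + C(7,3)·C(7,3) = 7 + 147 + 735 + 1225 = 2114.
Probability = 2114/3003 = 302/429.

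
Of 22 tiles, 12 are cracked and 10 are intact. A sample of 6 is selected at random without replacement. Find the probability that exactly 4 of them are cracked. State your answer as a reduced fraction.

675/2261

Total number of selections: C(22,6) = 74613.
Selections with exactly 4 cracked: choose 4 of the 12 cracked and 2 of the 10 intact, C(12,4)·C(10,2) = 495·45 = 22275.
Probability = 22275/74613 = 675/2261.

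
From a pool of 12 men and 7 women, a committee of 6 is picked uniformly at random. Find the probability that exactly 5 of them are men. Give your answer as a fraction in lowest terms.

66/323

There are C(19,6) = 27132 ways to choose 6 from 19.
Selections with exactly 5 men: choose 5 of the 12 men and 1 of the 7 women, C(12,5)·C(7,1) = 792·7 = 5544.
Probability = 5544/27132 = 66/323.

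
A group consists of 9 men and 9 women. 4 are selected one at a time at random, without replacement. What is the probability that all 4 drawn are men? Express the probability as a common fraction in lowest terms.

7/170

Multiply the conditional probabilities at each draw: 9/18 · 8/17 · 7/16 · 6/15 = 3024/73440 = 7/170.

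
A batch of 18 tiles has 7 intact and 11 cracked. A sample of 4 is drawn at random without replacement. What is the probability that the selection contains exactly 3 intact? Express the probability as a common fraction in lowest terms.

77/612

The sample space is all 4-subsets of the 18: C(18,4) = 3060.
Selections with exactly 3 intact: choose 3 of the 7 intact and 1 of the 11 cracked, C(7,3)·C(11,1) = 35·11 = 385.
Probability = 385/3060 = 77/612.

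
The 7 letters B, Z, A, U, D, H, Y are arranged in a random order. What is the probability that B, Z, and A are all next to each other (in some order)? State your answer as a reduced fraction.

There are 7! = 5040 arrangements.
Treat the three as one block: 5! placements × 3! orders within the block = 120·6 = 720.
Probability = 720/5040 = 1/7.

1/7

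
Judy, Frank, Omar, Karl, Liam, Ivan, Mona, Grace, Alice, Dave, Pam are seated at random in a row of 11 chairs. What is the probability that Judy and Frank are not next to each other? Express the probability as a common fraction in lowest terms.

There are 11! = 39916800 arrangements.
Arrangements with Judy and Frank adjacent: 2·10! = 7257600.
So not adjacent: 39916800 − 7257600 = 32659200, probability 32659200/39916800 = 9/11.

9/11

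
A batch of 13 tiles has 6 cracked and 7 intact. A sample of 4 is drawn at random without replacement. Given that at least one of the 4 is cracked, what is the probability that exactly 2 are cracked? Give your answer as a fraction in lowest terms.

Work in counts. Selections with at least one cracked: C(13,4) − C(7,4) = 715 − 35 = 680.
Of those, selections where exactly 2 are cracked: C(6,2)·C(7,2) = 15·21 = 315.
Conditional probability = 315/680 = 63/136.

63/136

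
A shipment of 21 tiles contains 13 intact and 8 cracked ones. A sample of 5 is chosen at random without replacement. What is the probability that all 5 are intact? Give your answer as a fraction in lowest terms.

There are C(21,5) = 20349 possible selections.
Selections with all intact: C(13,5) = 1287.
Probability = 1287/20349 = 143/2261.

143/2261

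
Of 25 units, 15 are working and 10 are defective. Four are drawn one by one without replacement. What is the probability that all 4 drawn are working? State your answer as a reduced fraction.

Multiply the conditional probabilities at each draw: 15/25 · 14/24 · 13/23 · 12/22 = 32760/303600 = 273/2530.

273/2530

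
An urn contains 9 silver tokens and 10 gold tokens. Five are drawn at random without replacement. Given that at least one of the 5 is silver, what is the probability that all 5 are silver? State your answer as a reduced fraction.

Work in counts. Selections with at least one silver: C(19,5) − C(10,5) = 11628 − 252 = 11376.
Of those, selections where all 5 are silver: C(9,5) = 126.
Conditional probability = 126/11376 = 7/632.

7/632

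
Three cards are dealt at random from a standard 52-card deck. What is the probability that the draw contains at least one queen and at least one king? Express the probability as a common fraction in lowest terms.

There are C(52,3) = 22100 possible draws.
By inclusion-exclusion on the complements, draws missing all queens or all kings: C(48,3) + C(48,3) − C(44,3) = 17296 + 17296 − 13244 = 21348.
So draws with at least one of each: 22100 − 21348 = 752, probability 752/22100 = 188/5525.

188/5525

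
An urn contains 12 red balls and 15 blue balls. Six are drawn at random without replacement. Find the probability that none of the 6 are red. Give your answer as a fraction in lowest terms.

There are C(27,6) = 296010 possible selections.
Selections with no red (all blue): C(15,6) = 5005.
Probability = 5005/296010 = 7/414.

7/414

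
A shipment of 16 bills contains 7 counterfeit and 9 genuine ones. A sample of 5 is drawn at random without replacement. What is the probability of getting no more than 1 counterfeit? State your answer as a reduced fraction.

3/13

Total selections: C(16,5) = 4368.
Favorable selections (no more than 1 counterfeit): C(7,0)·C(9,5) + C(7,1)·C(9,4) = 126 + 882 = 1008.
Probability = 1008/4368 = 3/13.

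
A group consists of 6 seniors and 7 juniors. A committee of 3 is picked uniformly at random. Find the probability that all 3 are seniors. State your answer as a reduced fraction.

There are C(13,3) = 286 possible selections.
Selections with all seniors: C(6,3) = 20.
Probability = 20/286 = 10/143.

10/143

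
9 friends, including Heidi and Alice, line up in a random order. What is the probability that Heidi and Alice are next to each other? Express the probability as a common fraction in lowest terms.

There are 9! = 362880 arrangements.
Treat Heidi and Alice as a block: 8! arrangements of the blocks × 2 orders within the block = 2·40320 = 80640.
Probability = 80640/362880 = 2/9.

2/9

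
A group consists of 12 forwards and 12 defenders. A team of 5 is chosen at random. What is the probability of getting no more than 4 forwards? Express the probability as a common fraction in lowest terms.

Total selections: C(24,5) = 42504.
The complement is exactly 5 forwards: C(12,5)·C(12,0) = 792.
Probability = 1 − 792/42504 = 41712/42504 = 158/161.

158/161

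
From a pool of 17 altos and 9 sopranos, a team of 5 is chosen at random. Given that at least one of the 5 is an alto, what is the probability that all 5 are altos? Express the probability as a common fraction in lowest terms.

182/1931

Work in counts. Selections with at least one alto: C(26,5) − C(9,5) = 65780 − 126 = 65654.
Of those, selections where all 5 are altos: C(17,5) = 6188.
Conditional probability = 6188/65654 = 182/1931.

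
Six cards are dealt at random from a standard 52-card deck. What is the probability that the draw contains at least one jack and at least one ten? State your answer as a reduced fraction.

There are C(52,6) = 20358520 possible draws.
By inclusion-exclusion on the complements, draws missing all jacks or all tens: C(48,6) + C(48,6) − C(44,6) = 12271512 + 12271512 − 7059052 = 17483972.
So draws with at least one of each: 20358520 − 17483972 = 2874548, probability 2874548/20358520 = 718637/5089630.

718637/5089630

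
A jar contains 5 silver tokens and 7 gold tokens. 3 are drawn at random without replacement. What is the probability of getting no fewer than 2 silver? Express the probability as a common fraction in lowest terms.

Total selections: C(12,3) = 220.
Favorable selections (no fewer than 2 silver): C(5,2)·C(7,1) + C(5,3)·C(7,0) = 70 + 10 = 80.
Probability = 80/220 = 4/11.

4/11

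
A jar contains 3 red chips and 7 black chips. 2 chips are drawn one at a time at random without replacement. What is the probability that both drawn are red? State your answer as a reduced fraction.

1/15

Multiply the conditional probabilities at each draw: 3/10 · 2/9 = 6/90 = 1/15.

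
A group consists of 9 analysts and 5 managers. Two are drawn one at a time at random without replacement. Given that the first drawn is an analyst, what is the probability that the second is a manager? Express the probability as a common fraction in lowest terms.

After removing one analyst, 13 remain: 8 analysts and 5 managers.
So the probability the next is a manager is 5/13.

5/13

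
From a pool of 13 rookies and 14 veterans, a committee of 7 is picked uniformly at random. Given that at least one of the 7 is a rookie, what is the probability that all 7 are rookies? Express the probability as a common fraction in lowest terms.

2/1031

Work in counts. Selections with at least one rookie: C(27,7) − C(14,7) = 888030 − 3432 = 884598.
Of those, selections where all 7 are rookies: C(13,7) = 1716.
Conditional probability = 1716/884598 = 2/1031.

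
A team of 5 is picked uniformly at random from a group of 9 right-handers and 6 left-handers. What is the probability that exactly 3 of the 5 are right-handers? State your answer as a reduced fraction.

There are C(15,5) = 3003 ways to choose 5 from 15.
Selections with exactly 3 right-handers: choose 3 of the 9 right-handers and 2 of the 6 left-handers, C(9,3)·C(6,2) = 84·15 = 1260.
Probability = 1260/3003 = 60/143.

60/143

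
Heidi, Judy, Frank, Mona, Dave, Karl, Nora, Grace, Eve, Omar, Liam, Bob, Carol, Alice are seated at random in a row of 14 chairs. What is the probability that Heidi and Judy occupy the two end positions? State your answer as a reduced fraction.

There are 14! = 87178291200 arrangements.
Place Heidi and Judy at the ends in 2 ways, arrange the remaining 12 in 12! = 479001600 ways: 2·479001600 = 958003200.
Probability = 958003200/87178291200 = 1/91.

1/91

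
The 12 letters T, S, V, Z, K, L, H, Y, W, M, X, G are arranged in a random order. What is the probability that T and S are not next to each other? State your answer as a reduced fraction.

There are 12! = 479001600 arrangements.
Arrangements with T and S adjacent: 2·11! = 79833600.
So not adjacent: 479001600 − 79833600 = 399168000, probability 399168000/479001600 = 5/6.

5/6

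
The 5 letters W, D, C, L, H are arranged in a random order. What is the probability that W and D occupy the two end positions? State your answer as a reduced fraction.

There are 5! = 120 arrangements.
Place W and D at the ends in 2 ways, arrange the remaining 3 in 3! = 6 ways: 2·6 = 12.
Probability = 12/120 = 1/10.

1/10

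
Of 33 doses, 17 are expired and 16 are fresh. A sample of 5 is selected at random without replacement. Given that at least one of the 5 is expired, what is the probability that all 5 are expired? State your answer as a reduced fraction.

Work in counts. Selections with at least one expired: C(33,5) − C(16,5) = 237336 − 4368 = 232968.
Of those, selections where all 5 are expired: C(17,5) = 6188.
Conditional probability = 6188/232968 = 91/3426.

91/3426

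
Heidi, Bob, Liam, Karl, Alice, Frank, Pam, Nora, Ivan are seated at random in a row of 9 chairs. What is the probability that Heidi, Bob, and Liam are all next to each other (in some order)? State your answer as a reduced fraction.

1/12

There are 9! = 362880 arrangements.
Treat the three as one block: 7! placements × 3! orders within the block = 5040·6 = 30240.
Probability = 30240/362880 = 1/12.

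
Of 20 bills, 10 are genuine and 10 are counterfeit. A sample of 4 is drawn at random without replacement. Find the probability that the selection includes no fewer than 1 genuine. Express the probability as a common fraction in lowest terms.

Total selections: C(20,4) = 4845.
Favorable selections (no fewer than 1 genuine): C(10,1)·C(10,3) + C(10,2)·C(10,2) + C(10,3)·C(10,1) + C(10,4)·C(10,0) = 1200 + 2025 + 1200 + 210 = 4635.
Probability = 4635/4845 = 309/323.

309/323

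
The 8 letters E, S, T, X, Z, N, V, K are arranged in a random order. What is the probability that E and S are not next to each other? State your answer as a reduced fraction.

There are 8! = 40320 arrangements.
Arrangements with E and S adjacent: 2·7! = 10080.
So not adjacent: 40320 − 10080 = 30240, probability 30240/40320 = 3/4.

3/4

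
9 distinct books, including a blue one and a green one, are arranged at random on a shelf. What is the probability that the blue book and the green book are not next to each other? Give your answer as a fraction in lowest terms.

There are 9! = 362880 arrangements.
Arrangements with the blue book and the green book adjacent: 2·8! = 80640.
So not adjacent: 362880 − 80640 = 282240, probability 282240/362880 = 7/9.

7/9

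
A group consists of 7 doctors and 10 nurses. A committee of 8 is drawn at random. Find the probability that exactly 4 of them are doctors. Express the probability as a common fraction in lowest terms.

The sample space is all 8-subsets of the 17: C(17,8) = 24310.
Selections with exactly 4 doctors: choose 4 of the 7 doctors and 4 of the 10 nurses, C(7,4)·C(10,4) = 35·210 = 7350.
Probability = 7350/24310 = 735/2431.

735/2431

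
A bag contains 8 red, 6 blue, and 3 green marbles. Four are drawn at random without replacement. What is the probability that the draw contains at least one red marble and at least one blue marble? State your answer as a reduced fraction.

481/595

There are C(17,4) = 2380 possible draws.
By inclusion-exclusion on the complements, draws missing all red or all blue: C(9,4) + C(11,4) − C(3,4) = 126 + 330 − 0 = 456.
So draws with at least one of each: 2380 − 456 = 1924, probability 1924/2380 = 481/595.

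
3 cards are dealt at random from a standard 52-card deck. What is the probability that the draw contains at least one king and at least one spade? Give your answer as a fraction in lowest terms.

There are C(52,3) = 22100 possible draws.
By inclusion-exclusion on the complements, draws missing all kings or all spades: C(48,3) + C(39,3) − C(36,3) = 17296 + 9139 − 7140 = 19295.
So draws with at least one of each: 22100 − 19295 = 2805, probability 2805/22100 = 33/260.

33/260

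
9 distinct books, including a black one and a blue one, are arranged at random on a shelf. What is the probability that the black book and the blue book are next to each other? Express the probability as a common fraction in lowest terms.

2/9

There are 9! = 362880 arrangements.
Treat the black book and the blue book as a block: 8! arrangements of the blocks × 2 orders within the block = 2·40320 = 80640.
Probability = 80640/362880 = 2/9.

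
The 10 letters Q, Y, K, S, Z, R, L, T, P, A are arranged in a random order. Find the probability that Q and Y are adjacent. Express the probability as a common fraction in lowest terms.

There are 10! = 3628800 arrangements.
Treat Q and Y as a block: 9! arrangements of the blocks × 2 orders within the block = 2·362880 = 725760.
Probability = 725760/3628800 = 1/5.

1/5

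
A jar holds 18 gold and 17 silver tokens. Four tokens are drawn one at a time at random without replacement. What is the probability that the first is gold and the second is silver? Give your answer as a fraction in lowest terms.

9/35

Multiply the conditional probabilities at each draw: 18/35 · 17/34 = 306/1190 = 9/35.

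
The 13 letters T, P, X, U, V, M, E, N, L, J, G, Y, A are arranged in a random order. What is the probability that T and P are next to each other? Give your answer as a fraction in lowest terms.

There are 13! = 6227020800 arrangements.
Treat T and P as a block: 12! arrangements of the blocks × 2 orders within the block = 2·479001600 = 958003200.
Probability = 958003200/6227020800 = 2/13.

2/13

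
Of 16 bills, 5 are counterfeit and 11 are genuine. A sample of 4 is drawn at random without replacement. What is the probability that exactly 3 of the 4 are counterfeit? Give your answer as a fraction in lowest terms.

11/182

The sample space is all 4-subsets of the 16: C(16,4) = 1820.
Selections with exactly 3 counterfeit: choose 3 of the 5 counterfeit and 1 of the 11 genuine, C(5,3)·C(11,1) = 10·11 = 110.
Probability = 110/1820 = 11/182.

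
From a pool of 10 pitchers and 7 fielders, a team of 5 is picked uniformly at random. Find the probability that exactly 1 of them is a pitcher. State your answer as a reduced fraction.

There are C(17,5) = 6188 ways to choose 5 from 17.
Selections with exactly 1 pitcher: choose 1 of the 10 pitchers and 4 of the 7 fielders, C(10,1)·C(7,4) = 10·35 = 350.
Probability = 350/6188 = 25/442.

25/442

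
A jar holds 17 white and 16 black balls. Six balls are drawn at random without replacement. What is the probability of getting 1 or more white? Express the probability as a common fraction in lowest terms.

1785/1798

Total selections: C(33,6) = 1107568.
The complement is all 6 are black: C(16,6) = 8008.
Probability = 1 − 8008/1107568 = 1099560/1107568 = 1785/1798.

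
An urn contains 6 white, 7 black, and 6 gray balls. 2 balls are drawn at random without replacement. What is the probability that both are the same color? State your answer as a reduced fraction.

There are C(19,2) = 171 ways to draw 2 balls.
All same color: C(6,2) + C(7,2) + C(6,2) = 15 + 21 + 15 = 51.
Probability = 51/171 = 17/57.

17/57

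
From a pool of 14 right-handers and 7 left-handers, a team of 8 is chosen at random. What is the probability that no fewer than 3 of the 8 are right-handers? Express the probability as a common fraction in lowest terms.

Total selections: C(21,8) = 203490.
Count the complement (fewer than 3 right-handers): C(14,1)·C(7,7) + C(14,2)·C(7,6) = 14 + 637 = 651.
Probability = 1 − 651/203490 = 202839/203490 = 9659/9690.

9659/9690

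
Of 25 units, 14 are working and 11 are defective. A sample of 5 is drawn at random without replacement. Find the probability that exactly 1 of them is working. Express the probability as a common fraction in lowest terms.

The sample space is all 5-subsets of the 25: C(25,5) = 53130.
Selections with exactly 1 working: choose 1 of the 14 working and 4 of the 11 defective, C(14,1)·C(11,4) = 14·330 = 4620.
Probability = 4620/53130 = 2/23.

2/23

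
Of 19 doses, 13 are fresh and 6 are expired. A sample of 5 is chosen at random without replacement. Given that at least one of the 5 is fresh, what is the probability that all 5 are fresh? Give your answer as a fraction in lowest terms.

33/298

Work in counts. Selections with at least one fresh: C(19,5) − C(6,5) = 11628 − 6 = 11622.
Of those, selections where all 5 are fresh: C(13,5) = 1287.
Conditional probability = 1287/11622 = 33/298.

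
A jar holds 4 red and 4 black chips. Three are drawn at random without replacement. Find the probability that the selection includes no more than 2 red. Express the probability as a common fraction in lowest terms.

Total selections: C(8,3) = 56.
The complement is exactly 3 red: C(4,3)·C(4,0) = 4.
Probability = 1 − 4/56 = 52/56 = 13/14.

13/14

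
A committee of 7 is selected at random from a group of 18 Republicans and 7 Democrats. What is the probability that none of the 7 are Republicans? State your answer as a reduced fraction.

1/480700

There are C(25,7) = 480700 possible selections.
Selections with no Republicans (all Democrats): C(7,7) = 1.
Probability = 1/480700.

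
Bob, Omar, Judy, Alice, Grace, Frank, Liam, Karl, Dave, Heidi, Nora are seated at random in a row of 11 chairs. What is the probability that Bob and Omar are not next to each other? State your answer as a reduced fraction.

9/11

There are 11! = 39916800 arrangements.
Arrangements with Bob and Omar adjacent: 2·10! = 7257600.
So not adjacent: 39916800 − 7257600 = 32659200, probability 32659200/39916800 = 9/11.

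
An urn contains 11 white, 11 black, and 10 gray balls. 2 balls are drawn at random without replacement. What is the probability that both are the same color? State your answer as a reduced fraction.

There are C(32,2) = 496 ways to draw 2 balls.
All same color: C(11,2) + C(11,2) + C(10,2) = 55 + 55 + 45 = 155.
Probability = 155/496 = 5/16.

5/16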